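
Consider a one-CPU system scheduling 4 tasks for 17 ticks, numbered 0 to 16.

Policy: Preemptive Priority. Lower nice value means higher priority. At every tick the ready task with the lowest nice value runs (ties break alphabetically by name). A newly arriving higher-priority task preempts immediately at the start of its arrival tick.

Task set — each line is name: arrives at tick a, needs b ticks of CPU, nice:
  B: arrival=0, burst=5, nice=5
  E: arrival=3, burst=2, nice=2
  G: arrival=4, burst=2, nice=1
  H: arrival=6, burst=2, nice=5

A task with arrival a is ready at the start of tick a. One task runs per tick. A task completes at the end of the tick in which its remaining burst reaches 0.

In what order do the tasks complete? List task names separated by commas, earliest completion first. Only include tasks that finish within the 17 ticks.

t=0: ready={B} → run B
t=1: ready={B} → run B
t=2: ready={B} → run B
t=3: ready={B,E} → run E
t=4: ready={B,E,G} → run G
t=5: ready={B,E,G} → run G
t=6: ready={B,E,H} → run E
t=7: ready={B,H} → run B
t=8: ready={B,H} → run B
t=9: ready={H} → run H
t=10: ready={H} → run H
t=11: (idle)
t=12: (idle)
t=13: (idle)
t=14: (idle)
t=15: (idle)
t=16: (idle)

completion order = G, E, B, H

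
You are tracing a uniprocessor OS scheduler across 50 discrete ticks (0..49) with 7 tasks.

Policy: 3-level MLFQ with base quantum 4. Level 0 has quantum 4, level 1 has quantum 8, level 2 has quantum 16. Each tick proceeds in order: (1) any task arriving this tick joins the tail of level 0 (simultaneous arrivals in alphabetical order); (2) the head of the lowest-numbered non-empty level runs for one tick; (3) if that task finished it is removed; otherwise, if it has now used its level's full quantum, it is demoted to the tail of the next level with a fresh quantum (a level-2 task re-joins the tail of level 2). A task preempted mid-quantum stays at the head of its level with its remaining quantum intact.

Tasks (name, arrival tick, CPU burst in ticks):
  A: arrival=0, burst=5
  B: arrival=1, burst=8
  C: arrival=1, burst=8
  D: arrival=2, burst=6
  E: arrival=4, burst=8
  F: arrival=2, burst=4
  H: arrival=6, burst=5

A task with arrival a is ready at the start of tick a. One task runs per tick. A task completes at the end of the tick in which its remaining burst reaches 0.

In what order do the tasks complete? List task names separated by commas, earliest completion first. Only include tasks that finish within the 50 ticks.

t=0: L0/L1/L2 = A/-/- → run A
t=1: L0/L1/L2 = ABC/-/- → run A
t=2: L0/L1/L2 = ABCDF/-/- → run A
t=3: L0/L1/L2 = ABCDF/-/- → run A
t=4: L0/L1/L2 = BCDFE/A/- → run B
t=5: L0/L1/L2 = BCDFE/A/- → run B
t=6: L0/L1/L2 = BCDFEH/A/- → run B
t=7: L0/L1/L2 = BCDFEH/A/- → run B
t=8: L0/L1/L2 = CDFEH/AB/- → run C
t=9: L0/L1/L2 = CDFEH/AB/- → run C
t=10: L0/L1/L2 = CDFEH/AB/- → run C
t=11: L0/L1/L2 = CDFEH/AB/- → run C
t=12: L0/L1/L2 = DFEH/ABC/- → run D
t=13: L0/L1/L2 = DFEH/ABC/- → run D
t=14: L0/L1/L2 = DFEH/ABC/- → run D
t=15: L0/L1/L2 = DFEH/ABC/- → run D
t=16: L0/L1/L2 = FEH/ABCD/- → run F
t=17: L0/L1/L2 = FEH/ABCD/- → run F
t=18: L0/L1/L2 = FEH/ABCD/- → run F
t=19: L0/L1/L2 = FEH/ABCD/- → run F
t=20: L0/L1/L2 = EH/ABCD/- → run E
t=21: L0/L1/L2 = EH/ABCD/- → run E
t=22: L0/L1/L2 = EH/ABCD/- → run E
t=23: L0/L1/L2 = EH/ABCD/- → run E
t=24: L0/L1/L2 = H/ABCDE/- → run H
t=25: L0/L1/L2 = H/ABCDE/- → run H
t=26: L0/L1/L2 = H/ABCDE/- → run H
t=27: L0/L1/L2 = H/ABCDE/- → run H
t=28: L0/L1/L2 = -/ABCDEH/- → run A
t=29: L0/L1/L2 = -/BCDEH/- → run B
t=30: L0/L1/L2 = -/BCDEH/- → run B
t=31: L0/L1/L2 = -/BCDEH/- → run B
t=32: L0/L1/L2 = -/BCDEH/- → run B
t=33: L0/L1/L2 = -/CDEH/- → run C
t=34: L0/L1/L2 = -/CDEH/- → run C
t=35: L0/L1/L2 = -/CDEH/- → run C
t=36: L0/L1/L2 = -/CDEH/- → run C
t=37: L0/L1/L2 = -/DEH/- → run D
t=38: L0/L1/L2 = -/DEH/- → run D
t=39: L0/L1/L2 = -/EH/- → run E
t=40: L0/L1/L2 = -/EH/- → run E
t=41: L0/L1/L2 = -/EH/- → run E
t=42: L0/L1/L2 = -/EH/- → run E
t=43: L0/L1/L2 = -/H/- → run H
t=44: (idle)
t=45: (idle)
t=46: (idle)
t=47: (idle)
t=48: (idle)
t=49: (idle)

completion order = F, A, B, C, D, E, H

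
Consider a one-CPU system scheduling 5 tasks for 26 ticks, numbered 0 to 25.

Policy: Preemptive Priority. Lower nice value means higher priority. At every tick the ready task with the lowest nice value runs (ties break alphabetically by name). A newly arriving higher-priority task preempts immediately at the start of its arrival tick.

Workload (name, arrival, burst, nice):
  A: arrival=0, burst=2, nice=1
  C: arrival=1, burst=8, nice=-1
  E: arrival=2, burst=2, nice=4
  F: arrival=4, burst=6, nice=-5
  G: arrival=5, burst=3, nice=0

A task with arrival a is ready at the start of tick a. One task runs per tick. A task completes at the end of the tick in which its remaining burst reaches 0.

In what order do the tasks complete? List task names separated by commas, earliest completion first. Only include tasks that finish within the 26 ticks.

t=0: ready={A} → run A
t=1: ready={A,C} → run C
t=2: ready={A,C,E} → run C
t=3: ready={A,C,E} → run C
t=4: ready={A,C,E,F} → run F
t=5: ready={A,C,E,F,G} → run F
t=6: ready={A,C,E,F,G} → run F
t=7: ready={A,C,E,F,G} → run F
t=8: ready={A,C,E,F,G} → run F
t=9: ready={A,C,E,F,G} → run F
t=10: ready={A,C,E,G} → run C
t=11: ready={A,C,E,G} → run C
t=12: ready={A,C,E,G} → run C
t=13: ready={A,C,E,G} → run C
t=14: ready={A,C,E,G} → run C
t=15: ready={A,E,G} → run G
t=16: ready={A,E,G} → run G
t=17: ready={A,E,G} → run G
t=18: ready={A,E} → run A
t=19: ready={E} → run E
t=20: ready={E} → run E
t=21: (idle)
t=22: (idle)
t=23: (idle)
t=24: (idle)
t=25: (idle)

completion order = F, C, G, A, E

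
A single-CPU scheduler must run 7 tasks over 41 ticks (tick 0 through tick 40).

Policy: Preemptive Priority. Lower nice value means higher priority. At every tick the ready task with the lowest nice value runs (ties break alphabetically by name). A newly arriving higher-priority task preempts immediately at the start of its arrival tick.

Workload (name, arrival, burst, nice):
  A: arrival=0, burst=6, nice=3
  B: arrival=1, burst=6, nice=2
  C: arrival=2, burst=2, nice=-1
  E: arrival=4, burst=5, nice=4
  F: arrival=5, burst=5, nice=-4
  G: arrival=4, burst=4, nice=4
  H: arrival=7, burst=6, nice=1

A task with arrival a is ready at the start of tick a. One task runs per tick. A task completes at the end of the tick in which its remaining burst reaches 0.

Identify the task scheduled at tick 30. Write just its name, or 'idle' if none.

t=0: ready={A} → run A
t=1: ready={A,B} → run B
t=2: ready={A,B,C} → run C
t=3: ready={A,B,C} → run C
t=4: ready={A,B,E,G} → run B
t=5: ready={A,B,E,F,G} → run F
t=6: ready={A,B,E,F,G} → run F
t=7: ready={A,B,E,F,G,H} → run F
t=8: ready={A,B,E,F,G,H} → run F
t=9: ready={A,B,E,F,G,H} → run F
t=10: ready={A,B,E,G,H} → run H
t=11: ready={A,B,E,G,H} → run H
t=12: ready={A,B,E,G,H} → run H
t=13: ready={A,B,E,G,H} → run H
t=14: ready={A,B,E,G,H} → run H
t=15: ready={A,B,E,G,H} → run H
t=16: ready={A,B,E,G} → run B
t=17: ready={A,B,E,G} → run B
t=18: ready={A,B,E,G} → run B
t=19: ready={A,B,E,G} → run B
t=20: ready={A,E,G} → run A
t=21: ready={A,E,G} → run A
t=22: ready={A,E,G} → run A
t=23: ready={A,E,G} → run A
t=24: ready={A,E,G} → run A
t=25: ready={E,G} → run E
t=26: ready={E,G} → run E
t=27: ready={E,G} → run E
t=28: ready={E,G} → run E
t=29: ready={E,G} → run E
t=30: ready={G} → run G
t=31: ready={G} → run G
t=32: ready={G} → run G
t=33: ready={G} → run G
t=34: (idle)
t=35: (idle)
t=36: (idle)
t=37: (idle)
t=38: (idle)
t=39: (idle)
t=40: (idle)

running at tick 30 = G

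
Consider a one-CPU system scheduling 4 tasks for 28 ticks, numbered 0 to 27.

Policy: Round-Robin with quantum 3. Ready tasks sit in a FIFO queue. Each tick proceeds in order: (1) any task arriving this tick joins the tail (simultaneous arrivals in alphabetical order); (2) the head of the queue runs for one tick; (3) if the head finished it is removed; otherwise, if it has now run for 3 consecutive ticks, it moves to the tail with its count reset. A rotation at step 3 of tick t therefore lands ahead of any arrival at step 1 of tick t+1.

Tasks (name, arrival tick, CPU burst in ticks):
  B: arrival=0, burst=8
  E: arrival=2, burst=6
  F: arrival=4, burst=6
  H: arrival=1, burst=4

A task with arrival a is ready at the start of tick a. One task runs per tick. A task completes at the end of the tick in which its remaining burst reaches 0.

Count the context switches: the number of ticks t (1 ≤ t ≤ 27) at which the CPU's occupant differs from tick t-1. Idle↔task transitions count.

t=0: queue=[B] q_used=0 → run B
t=1: queue=[B,H] q_used=1 → run B
t=2: queue=[B,H,E] q_used=2 → run B
t=3: queue=[H,E,B] q_used=0 → run H
t=4: queue=[H,E,B,F] q_used=1 → run H
t=5: queue=[H,E,B,F] q_used=2 → run H
t=6: queue=[E,B,F,H] q_used=0 → run E
t=7: queue=[E,B,F,H] q_used=1 → run E
t=8: queue=[E,B,F,H] q_used=2 → run E
t=9: queue=[B,F,H,E] q_used=0 → run B
t=10: queue=[B,F,H,E] q_used=1 → run B
t=11: queue=[B,F,H,E] q_used=2 → run B
t=12: queue=[F,H,E,B] q_used=0 → run F
t=13: queue=[F,H,E,B] q_used=1 → run F
t=14: queue=[F,H,E,B] q_used=2 → run F
t=15: queue=[H,E,B,F] q_used=0 → run H
t=16: queue=[E,B,F] q_used=0 → run E
t=17: queue=[E,B,F] q_used=1 → run E
t=18: queue=[E,B,F] q_used=2 → run E
t=19: queue=[B,F] q_used=0 → run B
t=20: queue=[B,F] q_used=1 → run B
t=21: queue=[F] q_used=0 → run F
t=22: queue=[F] q_used=1 → run F
t=23: queue=[F] q_used=2 → run F
t=24: (idle)
t=25: (idle)
t=26: (idle)
t=27: (idle)

context switches = 9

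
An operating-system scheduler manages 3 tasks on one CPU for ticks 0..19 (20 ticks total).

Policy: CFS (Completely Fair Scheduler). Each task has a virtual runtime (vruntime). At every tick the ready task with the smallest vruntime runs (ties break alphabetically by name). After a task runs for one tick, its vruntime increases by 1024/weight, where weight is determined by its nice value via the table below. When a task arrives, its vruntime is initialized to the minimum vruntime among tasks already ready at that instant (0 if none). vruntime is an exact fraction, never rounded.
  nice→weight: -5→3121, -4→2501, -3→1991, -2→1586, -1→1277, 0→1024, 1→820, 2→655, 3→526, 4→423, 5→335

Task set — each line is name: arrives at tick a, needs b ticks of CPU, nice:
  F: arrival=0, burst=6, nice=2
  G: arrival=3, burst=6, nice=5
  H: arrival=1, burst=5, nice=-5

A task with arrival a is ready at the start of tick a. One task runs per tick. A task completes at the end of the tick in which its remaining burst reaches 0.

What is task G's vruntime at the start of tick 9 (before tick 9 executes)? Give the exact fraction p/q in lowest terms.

vruntime(G, start of tick 9) = 677727232/136965085

t=0: vr[F=0] → run F
t=1: vr[F=1024/655 H=1024/655] → run F
t=2: vr[F=2048/655 H=1024/655] → run H
t=3: vr[F=2048/655 G=3866624/2044255 H=3866624/2044255] → run G
t=4: vr[F=2048/655 G=677727232/136965085 H=3866624/2044255] → run H
t=5: vr[F=2048/655 G=677727232/136965085 H=4537344/2044255] → run H
t=6: vr[F=2048/655 G=677727232/136965085 H=5208064/2044255] → run H
t=7: vr[F=2048/655 G=677727232/136965085 H=5878784/2044255] → run H
t=8: vr[F=2048/655 G=677727232/136965085] → run F
t=9: vr[F=3072/655 G=677727232/136965085] → run F
t=10: vr[F=4096/655 G=677727232/136965085] → run G
t=11: vr[F=4096/655 G=1096390656/136965085] → run F
t=12: vr[F=1024/131 G=1096390656/136965085] → run F
t=13: vr[G=1096390656/136965085] → run G
t=14: vr[G=303010816/27393017] → run G
t=15: vr[G=1933717504/136965085] → run G
t=16: vr[G=2352380928/136965085] → run G
t=17: (idle)
t=18: (idle)
t=19: (idle)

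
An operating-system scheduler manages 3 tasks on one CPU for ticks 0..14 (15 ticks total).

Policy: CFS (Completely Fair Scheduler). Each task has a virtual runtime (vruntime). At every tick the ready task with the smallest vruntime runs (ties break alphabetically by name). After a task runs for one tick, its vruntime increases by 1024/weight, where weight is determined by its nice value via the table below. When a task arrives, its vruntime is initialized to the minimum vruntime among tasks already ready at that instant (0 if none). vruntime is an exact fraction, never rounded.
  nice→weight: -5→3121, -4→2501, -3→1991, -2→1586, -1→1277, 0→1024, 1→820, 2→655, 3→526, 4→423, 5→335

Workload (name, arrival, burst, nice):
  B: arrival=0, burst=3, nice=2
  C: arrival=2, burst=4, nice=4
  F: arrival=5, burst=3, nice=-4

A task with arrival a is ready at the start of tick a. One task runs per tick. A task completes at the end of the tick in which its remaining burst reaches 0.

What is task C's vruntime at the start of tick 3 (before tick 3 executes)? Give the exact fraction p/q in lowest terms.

vruntime(C, start of tick 3) = 2048/655

t=0: vr[B=0] → run B
t=1: vr[B=1024/655] → run B
t=2: vr[B=2048/655 C=2048/655] → run B
t=3: vr[C=2048/655] → run C
t=4: vr[C=1537024/277065] → run C
t=5: vr[C=2207744/277065 F=2207744/277065] → run C
t=6: vr[C=959488/92355 F=2207744/277065] → run F
t=7: vr[C=959488/92355 F=5805282304/692939565] → run F
t=8: vr[C=959488/92355 F=6088996864/692939565] → run F
t=9: vr[C=959488/92355] → run C
t=10: (idle)
t=11: (idle)
t=12: (idle)
t=13: (idle)
t=14: (idle)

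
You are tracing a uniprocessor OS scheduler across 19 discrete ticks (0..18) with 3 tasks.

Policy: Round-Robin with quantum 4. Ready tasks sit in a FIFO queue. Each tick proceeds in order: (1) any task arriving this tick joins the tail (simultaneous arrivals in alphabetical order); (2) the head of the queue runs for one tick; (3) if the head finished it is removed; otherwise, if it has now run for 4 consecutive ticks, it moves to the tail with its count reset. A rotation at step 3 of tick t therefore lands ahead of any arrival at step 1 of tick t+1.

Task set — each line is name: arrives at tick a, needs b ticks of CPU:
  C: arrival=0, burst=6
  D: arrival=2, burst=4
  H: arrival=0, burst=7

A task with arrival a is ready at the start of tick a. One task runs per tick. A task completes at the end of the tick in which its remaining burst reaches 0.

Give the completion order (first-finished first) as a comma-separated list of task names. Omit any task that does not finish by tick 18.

t=0: queue=[C,H] q_used=0 → run C
t=1: queue=[C,H] q_used=1 → run C
t=2: queue=[C,H,D] q_used=2 → run C
t=3: queue=[C,H,D] q_used=3 → run C
t=4: queue=[H,D,C] q_used=0 → run H
t=5: queue=[H,D,C] q_used=1 → run H
t=6: queue=[H,D,C] q_used=2 → run H
t=7: queue=[H,D,C] q_used=3 → run H
t=8: queue=[D,C,H] q_used=0 → run D
t=9: queue=[D,C,H] q_used=1 → run D
t=10: queue=[D,C,H] q_used=2 → run D
t=11: queue=[D,C,H] q_used=3 → run D
t=12: queue=[C,H] q_used=0 → run C
t=13: queue=[C,H] q_used=1 → run C
t=14: queue=[H] q_used=0 → run H
t=15: queue=[H] q_used=1 → run H
t=16: queue=[H] q_used=2 → run H
t=17: (idle)
t=18: (idle)

completion order = D, C, H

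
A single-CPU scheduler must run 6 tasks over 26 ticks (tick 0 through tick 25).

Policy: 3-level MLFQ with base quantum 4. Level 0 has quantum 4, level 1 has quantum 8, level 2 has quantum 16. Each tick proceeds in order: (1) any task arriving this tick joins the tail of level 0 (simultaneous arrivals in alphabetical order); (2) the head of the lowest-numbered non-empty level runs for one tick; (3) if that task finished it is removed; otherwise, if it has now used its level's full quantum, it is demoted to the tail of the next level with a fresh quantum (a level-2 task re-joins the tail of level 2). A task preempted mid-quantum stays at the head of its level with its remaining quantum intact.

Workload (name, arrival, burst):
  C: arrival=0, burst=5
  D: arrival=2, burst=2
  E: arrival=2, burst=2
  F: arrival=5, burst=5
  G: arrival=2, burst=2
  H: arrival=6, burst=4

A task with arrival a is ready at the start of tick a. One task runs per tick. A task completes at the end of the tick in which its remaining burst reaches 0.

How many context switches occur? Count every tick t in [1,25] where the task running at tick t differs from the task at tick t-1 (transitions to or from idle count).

t=0: L0/L1/L2 = C/-/- → run C
t=1: L0/L1/L2 = C/-/- → run C
t=2: L0/L1/L2 = CDEG/-/- → run C
t=3: L0/L1/L2 = CDEG/-/- → run C
t=4: L0/L1/L2 = DEG/C/- → run D
t=5: L0/L1/L2 = DEGF/C/- → run D
t=6: L0/L1/L2 = EGFH/C/- → run E
t=7: L0/L1/L2 = EGFH/C/- → run E
t=8: L0/L1/L2 = GFH/C/- → run G
t=9: L0/L1/L2 = GFH/C/- → run G
t=10: L0/L1/L2 = FH/C/- → run F
t=11: L0/L1/L2 = FH/C/- → run F
t=12: L0/L1/L2 = FH/C/- → run F
t=13: L0/L1/L2 = FH/C/- → run F
t=14: L0/L1/L2 = H/CF/- → run H
t=15: L0/L1/L2 = H/CF/- → run H
t=16: L0/L1/L2 = H/CF/- → run H
t=17: L0/L1/L2 = H/CF/- → run H
t=18: L0/L1/L2 = -/CF/- → run C
t=19: L0/L1/L2 = -/F/- → run F
t=20: (idle)
t=21: (idle)
t=22: (idle)
t=23: (idle)
t=24: (idle)
t=25: (idle)

context switches = 8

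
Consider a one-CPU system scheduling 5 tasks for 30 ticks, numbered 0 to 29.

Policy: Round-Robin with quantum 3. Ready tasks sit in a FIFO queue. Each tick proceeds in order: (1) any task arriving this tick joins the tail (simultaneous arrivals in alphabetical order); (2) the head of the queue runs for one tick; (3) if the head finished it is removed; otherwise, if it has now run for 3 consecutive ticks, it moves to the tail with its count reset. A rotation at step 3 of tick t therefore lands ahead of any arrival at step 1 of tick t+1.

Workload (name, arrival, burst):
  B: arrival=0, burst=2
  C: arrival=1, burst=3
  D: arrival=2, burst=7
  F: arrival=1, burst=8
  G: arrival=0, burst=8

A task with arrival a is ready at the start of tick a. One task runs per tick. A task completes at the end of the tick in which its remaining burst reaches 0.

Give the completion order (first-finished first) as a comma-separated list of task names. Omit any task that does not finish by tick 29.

t=0: queue=[B,G] q_used=0 → run B
t=1: queue=[B,G,C,F] q_used=1 → run B
t=2: queue=[G,C,F,D] q_used=0 → run G
t=3: queue=[G,C,F,D] q_used=1 → run G
t=4: queue=[G,C,F,D] q_used=2 → run G
t=5: queue=[C,F,D,G] q_used=0 → run C
t=6: queue=[C,F,D,G] q_used=1 → run C
t=7: queue=[C,F,D,G] q_used=2 → run C
t=8: queue=[F,D,G] q_used=0 → run F
t=9: queue=[F,D,G] q_used=1 → run F
t=10: queue=[F,D,G] q_used=2 → run F
t=11: queue=[D,G,F] q_used=0 → run D
t=12: queue=[D,G,F] q_used=1 → run D
t=13: queue=[D,G,F] q_used=2 → run D
t=14: queue=[G,F,D] q_used=0 → run G
t=15: queue=[G,F,D] q_used=1 → run G
t=16: queue=[G,F,D] q_used=2 → run G
t=17: queue=[F,D,G] q_used=0 → run F
t=18: queue=[F,D,G] q_used=1 → run F
t=19: queue=[F,D,G] q_used=2 → run F
t=20: queue=[D,G,F] q_used=0 → run D
t=21: queue=[D,G,F] q_used=1 → run D
t=22: queue=[D,G,F] q_used=2 → run D
t=23: queue=[G,F,D] q_used=0 → run G
t=24: queue=[G,F,D] q_used=1 → run G
t=25: queue=[F,D] q_used=0 → run F
t=26: queue=[F,D] q_used=1 → run F
t=27: queue=[D] q_used=0 → run D
t=28: (idle)
t=29: (idle)

completion order = B, C, G, F, D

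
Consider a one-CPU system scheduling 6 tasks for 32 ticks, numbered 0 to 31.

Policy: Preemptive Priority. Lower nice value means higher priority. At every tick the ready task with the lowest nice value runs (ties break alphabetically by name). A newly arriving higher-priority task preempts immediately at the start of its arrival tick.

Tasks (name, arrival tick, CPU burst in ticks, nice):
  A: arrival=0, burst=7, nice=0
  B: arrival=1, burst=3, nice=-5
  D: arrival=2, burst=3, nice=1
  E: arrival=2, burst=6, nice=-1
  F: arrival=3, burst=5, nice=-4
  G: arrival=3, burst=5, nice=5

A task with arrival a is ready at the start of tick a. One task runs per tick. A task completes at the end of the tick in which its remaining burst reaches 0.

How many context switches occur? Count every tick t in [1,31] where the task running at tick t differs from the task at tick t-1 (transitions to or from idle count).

t=0: ready={A} → run A
t=1: ready={A,B} → run B
t=2: ready={A,B,D,E} → run B
t=3: ready={A,B,D,E,F,G} → run B
t=4: ready={A,D,E,F,G} → run F
t=5: ready={A,D,E,F,G} → run F
t=6: ready={A,D,E,F,G} → run F
t=7: ready={A,D,E,F,G} → run F
t=8: ready={A,D,E,F,G} → run F
t=9: ready={A,D,E,G} → run E
t=10: ready={A,D,E,G} → run E
t=11: ready={A,D,E,G} → run E
t=12: ready={A,D,E,G} → run E
t=13: ready={A,D,E,G} → run E
t=14: ready={A,D,E,G} → run E
t=15: ready={A,D,G} → run A
t=16: ready={A,D,G} → run A
t=17: ready={A,D,G} → run A
t=18: ready={A,D,G} → run A
t=19: ready={A,D,G} → run A
t=20: ready={A,D,G} → run A
t=21: ready={D,G} → run D
t=22: ready={D,G} → run D
t=23: ready={D,G} → run D
t=24: ready={G} → run G
t=25: ready={G} → run G
t=26: ready={G} → run G
t=27: ready={G} → run G
t=28: ready={G} → run G
t=29: (idle)
t=30: (idle)
t=31: (idle)

context switches = 7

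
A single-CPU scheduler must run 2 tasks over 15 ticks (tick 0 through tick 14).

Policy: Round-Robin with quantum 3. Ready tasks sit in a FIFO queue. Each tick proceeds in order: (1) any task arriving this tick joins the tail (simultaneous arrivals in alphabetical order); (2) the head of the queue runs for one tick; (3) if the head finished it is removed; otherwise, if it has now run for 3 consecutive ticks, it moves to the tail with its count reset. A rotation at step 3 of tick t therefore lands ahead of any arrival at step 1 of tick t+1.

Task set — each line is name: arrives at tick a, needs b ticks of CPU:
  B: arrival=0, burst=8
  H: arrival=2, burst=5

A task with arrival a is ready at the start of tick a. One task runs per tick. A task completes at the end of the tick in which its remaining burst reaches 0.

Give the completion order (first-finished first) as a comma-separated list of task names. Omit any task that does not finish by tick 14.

completion order = H, B

t=0: queue=[B] q_used=0 → run B
t=1: queue=[B] q_used=1 → run B
t=2: queue=[B,H] q_used=2 → run B
t=3: queue=[H,B] q_used=0 → run H
t=4: queue=[H,B] q_used=1 → run H
t=5: queue=[H,B] q_used=2 → run H
t=6: queue=[B,H] q_used=0 → run B
t=7: queue=[B,H] q_used=1 → run B
t=8: queue=[B,H] q_used=2 → run B
t=9: queue=[H,B] q_used=0 → run H
t=10: queue=[H,B] q_used=1 → run H
t=11: queue=[B] q_used=0 → run B
t=12: queue=[B] q_used=1 → run B
t=13: (idle)
t=14: (idle)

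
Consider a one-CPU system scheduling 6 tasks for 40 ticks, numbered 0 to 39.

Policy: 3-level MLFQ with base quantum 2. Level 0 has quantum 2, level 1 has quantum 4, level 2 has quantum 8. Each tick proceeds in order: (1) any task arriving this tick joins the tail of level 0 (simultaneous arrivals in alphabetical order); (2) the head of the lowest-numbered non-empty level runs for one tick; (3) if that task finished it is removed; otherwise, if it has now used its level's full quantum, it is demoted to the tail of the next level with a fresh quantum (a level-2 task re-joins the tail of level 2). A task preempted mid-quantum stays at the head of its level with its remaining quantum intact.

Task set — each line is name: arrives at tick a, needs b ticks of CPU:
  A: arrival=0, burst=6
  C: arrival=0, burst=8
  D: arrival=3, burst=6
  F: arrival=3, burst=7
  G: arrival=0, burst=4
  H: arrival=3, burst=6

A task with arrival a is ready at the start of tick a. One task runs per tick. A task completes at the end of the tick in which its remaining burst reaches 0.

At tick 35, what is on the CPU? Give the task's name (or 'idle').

t=0: L0/L1/L2 = ACG/-/- → run A
t=1: L0/L1/L2 = ACG/-/- → run A
t=2: L0/L1/L2 = CG/A/- → run C
t=3: L0/L1/L2 = CGDFH/A/- → run C
t=4: L0/L1/L2 = GDFH/AC/- → run G
t=5: L0/L1/L2 = GDFH/AC/- → run G
t=6: L0/L1/L2 = DFH/ACG/- → run D
t=7: L0/L1/L2 = DFH/ACG/- → run D
t=8: L0/L1/L2 = FH/ACGD/- → run F
t=9: L0/L1/L2 = FH/ACGD/- → run F
t=10: L0/L1/L2 = H/ACGDF/- → run H
t=11: L0/L1/L2 = H/ACGDF/- → run H
t=12: L0/L1/L2 = -/ACGDFH/- → run A
t=13: L0/L1/L2 = -/ACGDFH/- → run A
t=14: L0/L1/L2 = -/ACGDFH/- → run A
t=15: L0/L1/L2 = -/ACGDFH/- → run A
t=16: L0/L1/L2 = -/CGDFH/- → run C
t=17: L0/L1/L2 = -/CGDFH/- → run C
t=18: L0/L1/L2 = -/CGDFH/- → run C
t=19: L0/L1/L2 = -/CGDFH/- → run C
t=20: L0/L1/L2 = -/GDFH/C → run G
t=21: L0/L1/L2 = -/GDFH/C → run G
t=22: L0/L1/L2 = -/DFH/C → run D
t=23: L0/L1/L2 = -/DFH/C → run D
t=24: L0/L1/L2 = -/DFH/C → run D
t=25: L0/L1/L2 = -/DFH/C → run D
t=26: L0/L1/L2 = -/FH/C → run F
t=27: L0/L1/L2 = -/FH/C → run F
t=28: L0/L1/L2 = -/FH/C → run F
t=29: L0/L1/L2 = -/FH/C → run F
t=30: L0/L1/L2 = -/H/CF → run H
t=31: L0/L1/L2 = -/H/CF → run H
t=32: L0/L1/L2 = -/H/CF → run H
t=33: L0/L1/L2 = -/H/CF → run H
t=34: L0/L1/L2 = -/-/CF → run C
t=35: L0/L1/L2 = -/-/CF → run C
t=36: L0/L1/L2 = -/-/F → run F
t=37: (idle)
t=38: (idle)
t=39: (idle)

running at tick 35 = C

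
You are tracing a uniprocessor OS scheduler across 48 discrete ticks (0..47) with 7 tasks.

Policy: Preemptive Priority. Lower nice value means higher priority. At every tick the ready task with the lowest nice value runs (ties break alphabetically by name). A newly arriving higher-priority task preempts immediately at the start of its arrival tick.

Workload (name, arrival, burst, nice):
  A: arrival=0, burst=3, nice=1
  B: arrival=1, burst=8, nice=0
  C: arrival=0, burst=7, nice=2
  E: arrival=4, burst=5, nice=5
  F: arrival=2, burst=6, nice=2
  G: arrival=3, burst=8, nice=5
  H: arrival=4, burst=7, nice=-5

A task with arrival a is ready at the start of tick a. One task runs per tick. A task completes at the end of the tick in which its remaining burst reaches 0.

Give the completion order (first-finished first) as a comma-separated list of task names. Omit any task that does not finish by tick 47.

t=0: ready={A,C} → run A
t=1: ready={A,B,C} → run B
t=2: ready={A,B,C,F} → run B
t=3: ready={A,B,C,F,G} → run B
t=4: ready={A,B,C,E,F,G,H} → run H
t=5: ready={A,B,C,E,F,G,H} → run H
t=6: ready={A,B,C,E,F,G,H} → run H
t=7: ready={A,B,C,E,F,G,H} → run H
t=8: ready={A,B,C,E,F,G,H} → run H
t=9: ready={A,B,C,E,F,G,H} → run H
t=10: ready={A,B,C,E,F,G,H} → run H
t=11: ready={A,B,C,E,F,G} → run B
t=12: ready={A,B,C,E,F,G} → run B
t=13: ready={A,B,C,E,F,G} → run B
t=14: ready={A,B,C,E,F,G} → run B
t=15: ready={A,B,C,E,F,G} → run B
t=16: ready={A,C,E,F,G} → run A
t=17: ready={A,C,E,F,G} → run A
t=18: ready={C,E,F,G} → run C
t=19: ready={C,E,F,G} → run C
t=20: ready={C,E,F,G} → run C
t=21: ready={C,E,F,G} → run C
t=22: ready={C,E,F,G} → run C
t=23: ready={C,E,F,G} → run C
t=24: ready={C,E,F,G} → run C
t=25: ready={E,F,G} → run F
t=26: ready={E,F,G} → run F
t=27: ready={E,F,G} → run F
t=28: ready={E,F,G} → run F
t=29: ready={E,F,G} → run F
t=30: ready={E,F,G} → run F
t=31: ready={E,G} → run E
t=32: ready={E,G} → run E
t=33: ready={E,G} → run E
t=34: ready={E,G} → run E
t=35: ready={E,G} → run E
t=36: ready={G} → run G
t=37: ready={G} → run G
t=38: ready={G} → run G
t=39: ready={G} → run G
t=40: ready={G} → run G
t=41: ready={G} → run G
t=42: ready={G} → run G
t=43: ready={G} → run G
t=44: (idle)
t=45: (idle)
t=46: (idle)
t=47: (idle)

completion order = H, B, A, C, F, E, G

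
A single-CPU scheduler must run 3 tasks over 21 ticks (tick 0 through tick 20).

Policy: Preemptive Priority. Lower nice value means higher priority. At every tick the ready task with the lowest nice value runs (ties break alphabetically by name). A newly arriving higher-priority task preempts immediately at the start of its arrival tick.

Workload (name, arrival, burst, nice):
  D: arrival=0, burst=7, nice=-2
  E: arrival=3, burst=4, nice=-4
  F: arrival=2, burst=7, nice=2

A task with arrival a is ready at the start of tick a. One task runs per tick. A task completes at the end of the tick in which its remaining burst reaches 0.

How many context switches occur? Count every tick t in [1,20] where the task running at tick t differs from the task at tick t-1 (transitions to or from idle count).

t=0: ready={D} → run D
t=1: ready={D} → run D
t=2: ready={D,F} → run D
t=3: ready={D,E,F} → run E
t=4: ready={D,E,F} → run E
t=5: ready={D,E,F} → run E
t=6: ready={D,E,F} → run E
t=7: ready={D,F} → run D
t=8: ready={D,F} → run D
t=9: ready={D,F} → run D
t=10: ready={D,F} → run D
t=11: ready={F} → run F
t=12: ready={F} → run F
t=13: ready={F} → run F
t=14: ready={F} → run F
t=15: ready={F} → run F
t=16: ready={F} → run F
t=17: ready={F} → run F
t=18: (idle)
t=19: (idle)
t=20: (idle)

context switches = 4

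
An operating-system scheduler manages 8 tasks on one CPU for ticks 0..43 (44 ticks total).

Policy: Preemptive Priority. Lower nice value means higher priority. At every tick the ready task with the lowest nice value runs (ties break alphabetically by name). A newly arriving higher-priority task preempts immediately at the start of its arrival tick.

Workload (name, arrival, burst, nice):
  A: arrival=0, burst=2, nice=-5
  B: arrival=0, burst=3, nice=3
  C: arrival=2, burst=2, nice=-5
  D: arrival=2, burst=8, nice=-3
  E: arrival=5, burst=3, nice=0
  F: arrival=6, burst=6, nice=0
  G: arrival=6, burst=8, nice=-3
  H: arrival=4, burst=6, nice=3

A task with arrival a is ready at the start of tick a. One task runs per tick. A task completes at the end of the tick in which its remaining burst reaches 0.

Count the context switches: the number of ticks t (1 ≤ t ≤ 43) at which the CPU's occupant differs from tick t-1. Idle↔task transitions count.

t=0: ready={A,B} → run A
t=1: ready={A,B} → run A
t=2: ready={B,C,D} → run C
t=3: ready={B,C,D} → run C
t=4: ready={B,D,H} → run D
t=5: ready={B,D,E,H} → run D
t=6: ready={B,D,E,F,G,H} → run D
t=7: ready={B,D,E,F,G,H} → run D
t=8: ready={B,D,E,F,G,H} → run D
t=9: ready={B,D,E,F,G,H} → run D
t=10: ready={B,D,E,F,G,H} → run D
t=11: ready={B,D,E,F,G,H} → run D
t=12: ready={B,E,F,G,H} → run G
t=13: ready={B,E,F,G,H} → run G
t=14: ready={B,E,F,G,H} → run G
t=15: ready={B,E,F,G,H} → run G
t=16: ready={B,E,F,G,H} → run G
t=17: ready={B,E,F,G,H} → run G
t=18: ready={B,E,F,G,H} → run G
t=19: ready={B,E,F,G,H} → run G
t=20: ready={B,E,F,H} → run E
t=21: ready={B,E,F,H} → run E
t=22: ready={B,E,F,H} → run E
t=23: ready={B,F,H} → run F
t=24: ready={B,F,H} → run F
t=25: ready={B,F,H} → run F
t=26: ready={B,F,H} → run F
t=27: ready={B,F,H} → run F
t=28: ready={B,F,H} → run F
t=29: ready={B,H} → run B
t=30: ready={B,H} → run B
t=31: ready={B,H} → run B
t=32: ready={H} → run H
t=33: ready={H} → run H
t=34: ready={H} → run H
t=35: ready={H} → run H
t=36: ready={H} → run H
t=37: ready={H} → run H
t=38: (idle)
t=39: (idle)
t=40: (idle)
t=41: (idle)
t=42: (idle)
t=43: (idle)

context switches = 8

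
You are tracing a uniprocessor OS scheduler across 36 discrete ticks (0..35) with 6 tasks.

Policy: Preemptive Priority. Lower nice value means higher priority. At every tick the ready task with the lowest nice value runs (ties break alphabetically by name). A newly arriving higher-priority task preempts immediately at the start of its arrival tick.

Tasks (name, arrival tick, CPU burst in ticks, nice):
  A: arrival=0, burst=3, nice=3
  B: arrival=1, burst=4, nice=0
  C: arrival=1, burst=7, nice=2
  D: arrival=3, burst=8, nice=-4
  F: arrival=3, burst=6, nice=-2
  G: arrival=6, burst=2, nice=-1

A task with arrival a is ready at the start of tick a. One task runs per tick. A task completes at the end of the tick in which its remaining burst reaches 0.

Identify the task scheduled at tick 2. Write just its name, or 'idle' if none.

running at tick 2 = B

t=0: ready={A} → run A
t=1: ready={A,B,C} → run B
t=2: ready={A,B,C} → run B
t=3: ready={A,B,C,D,F} → run D
t=4: ready={A,B,C,D,F} → run D
t=5: ready={A,B,C,D,F} → run D
t=6: ready={A,B,C,D,F,G} → run D
t=7: ready={A,B,C,D,F,G} → run D
t=8: ready={A,B,C,D,F,G} → run D
t=9: ready={A,B,C,D,F,G} → run D
t=10: ready={A,B,C,D,F,G} → run D
t=11: ready={A,B,C,F,G} → run F
t=12: ready={A,B,C,F,G} → run F
t=13: ready={A,B,C,F,G} → run F
t=14: ready={A,B,C,F,G} → run F
t=15: ready={A,B,C,F,G} → run F
t=16: ready={A,B,C,F,G} → run F
t=17: ready={A,B,C,G} → run G
t=18: ready={A,B,C,G} → run G
t=19: ready={A,B,C} → run B
t=20: ready={A,B,C} → run B
t=21: ready={A,C} → run C
t=22: ready={A,C} → run C
t=23: ready={A,C} → run C
t=24: ready={A,C} → run C
t=25: ready={A,C} → run C
t=26: ready={A,C} → run C
t=27: ready={A,C} → run C
t=28: ready={A} → run A
t=29: ready={A} → run A
t=30: (idle)
t=31: (idle)
t=32: (idle)
t=33: (idle)
t=34: (idle)
t=35: (idle)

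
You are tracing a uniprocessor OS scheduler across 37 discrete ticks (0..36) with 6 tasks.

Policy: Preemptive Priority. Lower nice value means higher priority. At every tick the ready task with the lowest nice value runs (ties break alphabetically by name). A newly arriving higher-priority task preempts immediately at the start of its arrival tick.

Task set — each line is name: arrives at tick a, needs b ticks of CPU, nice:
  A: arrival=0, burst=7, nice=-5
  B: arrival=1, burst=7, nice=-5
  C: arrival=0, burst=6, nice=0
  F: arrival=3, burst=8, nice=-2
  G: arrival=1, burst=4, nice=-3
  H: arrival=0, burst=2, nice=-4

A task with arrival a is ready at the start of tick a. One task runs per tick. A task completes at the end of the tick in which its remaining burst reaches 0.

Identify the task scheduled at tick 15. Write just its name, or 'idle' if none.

t=0: ready={A,C,H} → run A
t=1: ready={A,B,C,G,H} → run A
t=2: ready={A,B,C,G,H} → run A
t=3: ready={A,B,C,F,G,H} → run A
t=4: ready={A,B,C,F,G,H} → run A
t=5: ready={A,B,C,F,G,H} → run A
t=6: ready={A,B,C,F,G,H} → run A
t=7: ready={B,C,F,G,H} → run B
t=8: ready={B,C,F,G,H} → run B
t=9: ready={B,C,F,G,H} → run B
t=10: ready={B,C,F,G,H} → run B
t=11: ready={B,C,F,G,H} → run B
t=12: ready={B,C,F,G,H} → run B
t=13: ready={B,C,F,G,H} → run B
t=14: ready={C,F,G,H} → run H
t=15: ready={C,F,G,H} → run H
t=16: ready={C,F,G} → run G
t=17: ready={C,F,G} → run G
t=18: ready={C,F,G} → run G
t=19: ready={C,F,G} → run G
t=20: ready={C,F} → run F
t=21: ready={C,F} → run F
t=22: ready={C,F} → run F
t=23: ready={C,F} → run F
t=24: ready={C,F} → run F
t=25: ready={C,F} → run F
t=26: ready={C,F} → run F
t=27: ready={C,F} → run F
t=28: ready={C} → run C
t=29: ready={C} → run C
t=30: ready={C} → run C
t=31: ready={C} → run C
t=32: ready={C} → run C
t=33: ready={C} → run C
t=34: (idle)
t=35: (idle)
t=36: (idle)

running at tick 15 = H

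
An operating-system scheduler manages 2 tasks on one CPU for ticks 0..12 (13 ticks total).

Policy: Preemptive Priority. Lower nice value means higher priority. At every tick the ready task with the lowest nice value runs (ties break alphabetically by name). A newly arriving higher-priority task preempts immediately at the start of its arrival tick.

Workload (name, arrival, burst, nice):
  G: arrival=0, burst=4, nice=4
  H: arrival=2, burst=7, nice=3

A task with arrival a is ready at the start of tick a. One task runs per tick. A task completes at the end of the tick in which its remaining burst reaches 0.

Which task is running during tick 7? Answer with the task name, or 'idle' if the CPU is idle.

running at tick 7 = H

t=0: ready={G} → run G
t=1: ready={G} → run G
t=2: ready={G,H} → run H
t=3: ready={G,H} → run H
t=4: ready={G,H} → run H
t=5: ready={G,H} → run H
t=6: ready={G,H} → run H
t=7: ready={G,H} → run H
t=8: ready={G,H} → run H
t=9: ready={G} → run G
t=10: ready={G} → run G
t=11: (idle)
t=12: (idle)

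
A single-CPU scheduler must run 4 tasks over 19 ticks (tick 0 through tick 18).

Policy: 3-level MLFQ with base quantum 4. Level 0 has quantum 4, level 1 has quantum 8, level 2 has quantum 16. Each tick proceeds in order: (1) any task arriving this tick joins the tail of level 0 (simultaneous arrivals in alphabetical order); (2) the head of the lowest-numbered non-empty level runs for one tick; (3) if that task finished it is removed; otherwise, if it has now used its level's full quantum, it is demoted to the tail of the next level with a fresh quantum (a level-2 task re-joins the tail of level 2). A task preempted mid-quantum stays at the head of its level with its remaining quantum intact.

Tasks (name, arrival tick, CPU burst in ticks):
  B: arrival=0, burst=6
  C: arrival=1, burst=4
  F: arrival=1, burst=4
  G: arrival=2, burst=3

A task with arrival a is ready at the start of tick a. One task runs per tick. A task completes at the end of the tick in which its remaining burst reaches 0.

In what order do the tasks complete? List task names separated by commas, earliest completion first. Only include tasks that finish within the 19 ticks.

t=0: L0/L1/L2 = B/-/- → run B
t=1: L0/L1/L2 = BCF/-/- → run B
t=2: L0/L1/L2 = BCFG/-/- → run B
t=3: L0/L1/L2 = BCFG/-/- → run B
t=4: L0/L1/L2 = CFG/B/- → run C
t=5: L0/L1/L2 = CFG/B/- → run C
t=6: L0/L1/L2 = CFG/B/- → run C
t=7: L0/L1/L2 = CFG/B/- → run C
t=8: L0/L1/L2 = FG/B/- → run F
t=9: L0/L1/L2 = FG/B/- → run F
t=10: L0/L1/L2 = FG/B/- → run F
t=11: L0/L1/L2 = FG/B/- → run F
t=12: L0/L1/L2 = G/B/- → run G
t=13: L0/L1/L2 = G/B/- → run G
t=14: L0/L1/L2 = G/B/- → run G
t=15: L0/L1/L2 = -/B/- → run B
t=16: L0/L1/L2 = -/B/- → run B
t=17: (idle)
t=18: (idle)

completion order = C, F, G, B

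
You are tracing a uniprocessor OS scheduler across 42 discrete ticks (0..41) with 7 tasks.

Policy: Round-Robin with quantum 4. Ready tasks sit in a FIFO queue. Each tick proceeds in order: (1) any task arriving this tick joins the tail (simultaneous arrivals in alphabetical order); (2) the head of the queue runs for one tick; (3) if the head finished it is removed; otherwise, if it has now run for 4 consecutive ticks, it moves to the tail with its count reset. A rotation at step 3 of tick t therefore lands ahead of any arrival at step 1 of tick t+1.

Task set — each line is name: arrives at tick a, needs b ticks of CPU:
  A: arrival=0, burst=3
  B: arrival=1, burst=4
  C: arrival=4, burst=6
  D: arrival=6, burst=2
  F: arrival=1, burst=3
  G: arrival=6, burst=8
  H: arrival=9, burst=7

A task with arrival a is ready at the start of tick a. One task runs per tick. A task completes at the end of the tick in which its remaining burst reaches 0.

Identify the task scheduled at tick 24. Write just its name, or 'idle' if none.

t=0: queue=[A] q_used=0 → run A
t=1: queue=[A,B,F] q_used=1 → run A
t=2: queue=[A,B,F] q_used=2 → run A
t=3: queue=[B,F] q_used=0 → run B
t=4: queue=[B,F,C] q_used=1 → run B
t=5: queue=[B,F,C] q_used=2 → run B
t=6: queue=[B,F,C,D,G] q_used=3 → run B
t=7: queue=[F,C,D,G] q_used=0 → run F
t=8: queue=[F,C,D,G] q_used=1 → run F
t=9: queue=[F,C,D,G,H] q_used=2 → run F
t=10: queue=[C,D,G,H] q_used=0 → run C
t=11: queue=[C,D,G,H] q_used=1 → run C
t=12: queue=[C,D,G,H] q_used=2 → run C
t=13: queue=[C,D,G,H] q_used=3 → run C
t=14: queue=[D,G,H,C] q_used=0 → run D
t=15: queue=[D,G,H,C] q_used=1 → run D
t=16: queue=[G,H,C] q_used=0 → run G
t=17: queue=[G,H,C] q_used=1 → run G
t=18: queue=[G,H,C] q_used=2 → run G
t=19: queue=[G,H,C] q_used=3 → run G
t=20: queue=[H,C,G] q_used=0 → run H
t=21: queue=[H,C,G] q_used=1 → run H
t=22: queue=[H,C,G] q_used=2 → run H
t=23: queue=[H,C,G] q_used=3 → run H
t=24: queue=[C,G,H] q_used=0 → run C
t=25: queue=[C,G,H] q_used=1 → run C
t=26: queue=[G,H] q_used=0 → run G
t=27: queue=[G,H] q_used=1 → run G
t=28: queue=[G,H] q_used=2 → run G
t=29: queue=[G,H] q_used=3 → run G
t=30: queue=[H] q_used=0 → run H
t=31: queue=[H] q_used=1 → run H
t=32: queue=[H] q_used=2 → run H
t=33: (idle)
t=34: (idle)
t=35: (idle)
t=36: (idle)
t=37: (idle)
t=38: (idle)
t=39: (idle)
t=40: (idle)
t=41: (idle)

running at tick 24 = C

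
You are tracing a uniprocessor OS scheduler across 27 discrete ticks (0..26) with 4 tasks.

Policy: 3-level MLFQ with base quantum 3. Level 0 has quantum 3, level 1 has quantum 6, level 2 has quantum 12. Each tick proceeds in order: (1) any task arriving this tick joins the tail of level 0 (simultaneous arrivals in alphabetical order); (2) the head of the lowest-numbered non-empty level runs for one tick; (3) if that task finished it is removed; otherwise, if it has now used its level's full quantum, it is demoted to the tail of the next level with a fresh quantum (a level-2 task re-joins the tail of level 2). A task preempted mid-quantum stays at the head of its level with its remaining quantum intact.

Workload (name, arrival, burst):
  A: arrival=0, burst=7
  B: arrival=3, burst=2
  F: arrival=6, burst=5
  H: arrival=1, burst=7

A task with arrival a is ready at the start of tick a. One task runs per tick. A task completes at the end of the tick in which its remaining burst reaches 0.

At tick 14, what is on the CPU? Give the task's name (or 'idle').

running at tick 14 = A

t=0: L0/L1/L2 = A/-/- → run A
t=1: L0/L1/L2 = AH/-/- → run A
t=2: L0/L1/L2 = AH/-/- → run A
t=3: L0/L1/L2 = HB/A/- → run H
t=4: L0/L1/L2 = HB/A/- → run H
t=5: L0/L1/L2 = HB/A/- → run H
t=6: L0/L1/L2 = BF/AH/- → run B
t=7: L0/L1/L2 = BF/AH/- → run B
t=8: L0/L1/L2 = F/AH/- → run F
t=9: L0/L1/L2 = F/AH/- → run F
t=10: L0/L1/L2 = F/AH/- → run F
t=11: L0/L1/L2 = -/AHF/- → run A
t=12: L0/L1/L2 = -/AHF/- → run A
t=13: L0/L1/L2 = -/AHF/- → run A
t=14: L0/L1/L2 = -/AHF/- → run A
t=15: L0/L1/L2 = -/HF/- → run H
t=16: L0/L1/L2 = -/HF/- → run H
t=17: L0/L1/L2 = -/HF/- → run H
t=18: L0/L1/L2 = -/HF/- → run H
t=19: L0/L1/L2 = -/F/- → run F
t=20: L0/L1/L2 = -/F/- → run F
t=21: (idle)
t=22: (idle)
t=23: (idle)
t=24: (idle)
t=25: (idle)
t=26: (idle)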